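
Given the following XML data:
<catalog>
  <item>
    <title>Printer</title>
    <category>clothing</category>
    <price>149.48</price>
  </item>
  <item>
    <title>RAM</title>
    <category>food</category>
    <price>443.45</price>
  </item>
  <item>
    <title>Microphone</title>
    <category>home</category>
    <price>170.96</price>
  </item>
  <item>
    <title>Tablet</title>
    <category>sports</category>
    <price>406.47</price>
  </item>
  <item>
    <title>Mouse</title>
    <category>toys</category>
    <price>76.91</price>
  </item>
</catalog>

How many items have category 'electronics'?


Scanning <item> elements for <category>electronics</category>:
Count: 0

ANSWER: 0


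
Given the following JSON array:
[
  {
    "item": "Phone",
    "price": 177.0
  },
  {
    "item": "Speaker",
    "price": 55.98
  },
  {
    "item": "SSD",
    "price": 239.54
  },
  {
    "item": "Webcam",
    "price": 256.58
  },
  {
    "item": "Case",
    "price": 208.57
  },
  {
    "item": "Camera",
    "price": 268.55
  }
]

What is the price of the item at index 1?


Array index 1 -> Speaker
price = 55.98

ANSWER: 55.98


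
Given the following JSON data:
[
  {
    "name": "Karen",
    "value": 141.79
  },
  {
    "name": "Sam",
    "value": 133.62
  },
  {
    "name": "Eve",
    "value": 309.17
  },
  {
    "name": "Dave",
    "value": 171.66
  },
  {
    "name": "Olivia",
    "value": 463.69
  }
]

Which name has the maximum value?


Comparing values:
  Karen: 141.79
  Sam: 133.62
  Eve: 309.17
  Dave: 171.66
  Olivia: 463.69
Maximum: Olivia (463.69)

ANSWER: Olivia


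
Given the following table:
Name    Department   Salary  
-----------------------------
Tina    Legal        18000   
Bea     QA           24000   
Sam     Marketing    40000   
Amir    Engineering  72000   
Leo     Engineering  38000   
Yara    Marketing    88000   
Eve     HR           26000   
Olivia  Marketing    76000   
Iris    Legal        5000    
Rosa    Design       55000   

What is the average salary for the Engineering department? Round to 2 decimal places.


Engineering department members:
  Amir: 72000
  Leo: 38000
Sum = 110000
Count = 2
Average = 110000 / 2 = 55000.00

ANSWER: 55000.00


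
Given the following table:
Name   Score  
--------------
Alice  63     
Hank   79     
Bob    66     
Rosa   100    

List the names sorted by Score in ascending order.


Sorting by Score (ascending):
  Alice: 63
  Bob: 66
  Hank: 79
  Rosa: 100


ANSWER: Alice, Bob, Hank, Rosa


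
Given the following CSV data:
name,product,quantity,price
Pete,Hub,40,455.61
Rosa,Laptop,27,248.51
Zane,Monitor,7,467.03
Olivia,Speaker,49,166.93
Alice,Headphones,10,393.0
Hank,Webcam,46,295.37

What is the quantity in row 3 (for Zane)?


Row 3: Zane
Column 'quantity' = 7

ANSWER: 7


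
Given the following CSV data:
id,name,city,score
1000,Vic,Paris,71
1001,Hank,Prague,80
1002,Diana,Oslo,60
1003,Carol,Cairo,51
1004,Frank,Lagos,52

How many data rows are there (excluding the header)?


Counting rows (excluding header):
Header: id,name,city,score
Data rows: 5

ANSWER: 5


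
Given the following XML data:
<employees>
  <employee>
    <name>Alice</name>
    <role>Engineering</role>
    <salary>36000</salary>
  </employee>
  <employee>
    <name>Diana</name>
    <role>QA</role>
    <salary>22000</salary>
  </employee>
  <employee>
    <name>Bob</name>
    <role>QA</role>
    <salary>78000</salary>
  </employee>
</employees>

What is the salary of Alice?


Searching for <employee> with <name>Alice</name>
Found at position 1
<salary>36000</salary>

ANSWER: 36000


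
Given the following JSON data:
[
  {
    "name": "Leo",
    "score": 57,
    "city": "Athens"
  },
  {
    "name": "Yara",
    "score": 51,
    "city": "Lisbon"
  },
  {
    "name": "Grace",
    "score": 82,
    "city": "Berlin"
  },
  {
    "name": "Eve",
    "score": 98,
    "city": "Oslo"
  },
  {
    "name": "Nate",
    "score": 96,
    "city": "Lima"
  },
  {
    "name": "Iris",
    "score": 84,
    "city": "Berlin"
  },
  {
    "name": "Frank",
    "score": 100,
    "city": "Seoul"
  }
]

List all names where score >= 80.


Filtering records where score >= 80:
  Leo (score=57) -> no
  Yara (score=51) -> no
  Grace (score=82) -> YES
  Eve (score=98) -> YES
  Nate (score=96) -> YES
  Iris (score=84) -> YES
  Frank (score=100) -> YES


ANSWER: Grace, Eve, Nate, Iris, Frank


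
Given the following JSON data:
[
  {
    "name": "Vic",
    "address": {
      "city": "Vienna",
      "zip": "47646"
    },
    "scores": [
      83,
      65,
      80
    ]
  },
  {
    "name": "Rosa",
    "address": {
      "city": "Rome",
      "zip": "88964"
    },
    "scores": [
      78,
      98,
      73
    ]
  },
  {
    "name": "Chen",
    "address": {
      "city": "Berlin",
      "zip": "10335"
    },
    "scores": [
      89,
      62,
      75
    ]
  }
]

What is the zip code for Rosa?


Path: records[1].address.zip
Value: 88964

ANSWER: 88964


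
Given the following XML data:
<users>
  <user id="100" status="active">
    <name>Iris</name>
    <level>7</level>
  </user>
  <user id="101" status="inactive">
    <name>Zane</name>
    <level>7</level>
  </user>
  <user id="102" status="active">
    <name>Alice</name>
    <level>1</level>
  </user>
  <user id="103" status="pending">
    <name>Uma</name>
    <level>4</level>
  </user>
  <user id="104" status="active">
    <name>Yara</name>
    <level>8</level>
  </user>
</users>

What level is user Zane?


Finding user: Zane
<level>7</level>

ANSWER: 7


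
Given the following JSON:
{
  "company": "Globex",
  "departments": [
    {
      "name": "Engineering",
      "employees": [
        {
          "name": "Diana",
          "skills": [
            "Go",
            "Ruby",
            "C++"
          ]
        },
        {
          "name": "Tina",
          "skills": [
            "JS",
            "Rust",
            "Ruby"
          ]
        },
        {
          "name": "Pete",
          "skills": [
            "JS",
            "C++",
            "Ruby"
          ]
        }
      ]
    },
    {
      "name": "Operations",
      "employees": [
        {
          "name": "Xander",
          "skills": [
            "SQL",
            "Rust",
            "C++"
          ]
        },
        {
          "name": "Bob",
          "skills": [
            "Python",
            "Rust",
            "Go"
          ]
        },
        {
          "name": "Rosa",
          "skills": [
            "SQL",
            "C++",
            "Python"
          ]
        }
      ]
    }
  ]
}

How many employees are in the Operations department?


Path: departments[1].employees
Count: 3

ANSWER: 3


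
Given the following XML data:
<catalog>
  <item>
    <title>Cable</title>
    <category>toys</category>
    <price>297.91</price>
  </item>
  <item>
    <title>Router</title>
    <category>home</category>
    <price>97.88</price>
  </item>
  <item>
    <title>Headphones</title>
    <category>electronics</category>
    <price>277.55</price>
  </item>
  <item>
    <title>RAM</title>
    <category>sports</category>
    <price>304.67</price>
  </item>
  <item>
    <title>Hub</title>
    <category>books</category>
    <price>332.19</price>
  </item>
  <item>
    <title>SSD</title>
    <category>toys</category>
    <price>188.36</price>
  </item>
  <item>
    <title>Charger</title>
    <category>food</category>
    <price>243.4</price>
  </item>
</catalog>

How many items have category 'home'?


Scanning <item> elements for <category>home</category>:
  Item 2: Router -> MATCH
Count: 1

ANSWER: 1


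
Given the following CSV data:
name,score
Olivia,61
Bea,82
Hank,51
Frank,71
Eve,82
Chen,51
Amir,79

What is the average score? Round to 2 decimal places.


Scores: 61, 82, 51, 71, 82, 51, 79
Sum = 477
Count = 7
Average = 477 / 7 = 68.14

ANSWER: 68.14


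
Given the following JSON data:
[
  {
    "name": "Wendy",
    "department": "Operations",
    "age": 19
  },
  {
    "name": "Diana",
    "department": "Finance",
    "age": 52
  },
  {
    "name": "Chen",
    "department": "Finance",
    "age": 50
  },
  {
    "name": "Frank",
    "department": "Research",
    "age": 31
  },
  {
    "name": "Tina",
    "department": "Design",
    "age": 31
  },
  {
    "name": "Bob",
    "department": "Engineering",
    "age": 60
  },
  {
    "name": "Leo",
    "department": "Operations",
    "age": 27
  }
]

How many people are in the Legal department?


Scanning records for department = Legal
  No matches found
Count: 0

ANSWER: 0


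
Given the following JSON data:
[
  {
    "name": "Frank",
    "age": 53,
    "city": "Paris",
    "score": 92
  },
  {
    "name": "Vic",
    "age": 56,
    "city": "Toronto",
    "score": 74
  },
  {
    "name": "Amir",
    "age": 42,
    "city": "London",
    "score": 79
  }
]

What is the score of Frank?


Looking up record where name = Frank
Record index: 0
Field 'score' = 92

ANSWER: 92


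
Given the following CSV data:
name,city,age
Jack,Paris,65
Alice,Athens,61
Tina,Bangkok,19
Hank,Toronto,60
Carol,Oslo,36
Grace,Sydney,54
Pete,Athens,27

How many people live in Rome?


Scanning city column for 'Rome':
Total matches: 0

ANSWER: 0


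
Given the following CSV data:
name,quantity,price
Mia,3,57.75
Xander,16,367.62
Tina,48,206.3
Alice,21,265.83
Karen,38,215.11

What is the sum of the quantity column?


Values in 'quantity' column:
  Row 1: 3
  Row 2: 16
  Row 3: 48
  Row 4: 21
  Row 5: 38
Sum = 3 + 16 + 48 + 21 + 38 = 126

ANSWER: 126


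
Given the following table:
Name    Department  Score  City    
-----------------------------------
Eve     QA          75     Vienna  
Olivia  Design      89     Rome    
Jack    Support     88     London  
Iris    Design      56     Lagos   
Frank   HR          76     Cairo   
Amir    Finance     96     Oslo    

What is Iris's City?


Row 4: Iris
City = Lagos

ANSWER: Lagos


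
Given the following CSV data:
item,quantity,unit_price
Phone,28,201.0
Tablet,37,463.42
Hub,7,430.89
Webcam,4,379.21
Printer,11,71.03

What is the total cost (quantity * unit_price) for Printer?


Row: Printer
quantity = 11
unit_price = 71.03
total = 11 * 71.03 = 781.33

ANSWER: 781.33


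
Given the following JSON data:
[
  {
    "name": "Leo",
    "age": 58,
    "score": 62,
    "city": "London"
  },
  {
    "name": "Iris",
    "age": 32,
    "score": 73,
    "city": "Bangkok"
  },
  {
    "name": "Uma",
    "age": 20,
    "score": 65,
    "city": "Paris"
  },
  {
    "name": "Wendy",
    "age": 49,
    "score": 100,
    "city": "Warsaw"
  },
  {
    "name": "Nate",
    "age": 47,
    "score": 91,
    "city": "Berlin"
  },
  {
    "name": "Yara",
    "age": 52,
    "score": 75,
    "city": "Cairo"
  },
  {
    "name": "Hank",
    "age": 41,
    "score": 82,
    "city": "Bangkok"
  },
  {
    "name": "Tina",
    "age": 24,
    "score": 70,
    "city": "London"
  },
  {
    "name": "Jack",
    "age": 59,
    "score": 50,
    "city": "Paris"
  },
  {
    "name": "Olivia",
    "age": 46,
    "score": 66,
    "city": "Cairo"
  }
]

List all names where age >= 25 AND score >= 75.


Checking both conditions:
  Leo (age=58, score=62) -> no
  Iris (age=32, score=73) -> no
  Uma (age=20, score=65) -> no
  Wendy (age=49, score=100) -> YES
  Nate (age=47, score=91) -> YES
  Yara (age=52, score=75) -> YES
  Hank (age=41, score=82) -> YES
  Tina (age=24, score=70) -> no
  Jack (age=59, score=50) -> no
  Olivia (age=46, score=66) -> no


ANSWER: Wendy, Nate, Yara, Hank


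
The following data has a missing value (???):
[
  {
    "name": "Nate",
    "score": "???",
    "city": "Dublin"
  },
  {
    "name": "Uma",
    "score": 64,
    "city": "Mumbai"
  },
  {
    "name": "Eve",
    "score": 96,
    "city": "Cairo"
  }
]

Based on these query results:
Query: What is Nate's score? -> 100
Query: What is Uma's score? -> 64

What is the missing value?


The missing value is Nate's score
From query: Nate's score = 100

ANSWER: 100


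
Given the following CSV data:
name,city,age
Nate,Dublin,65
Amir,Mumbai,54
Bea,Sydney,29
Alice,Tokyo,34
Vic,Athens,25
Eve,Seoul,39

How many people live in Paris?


Scanning city column for 'Paris':
Total matches: 0

ANSWER: 0


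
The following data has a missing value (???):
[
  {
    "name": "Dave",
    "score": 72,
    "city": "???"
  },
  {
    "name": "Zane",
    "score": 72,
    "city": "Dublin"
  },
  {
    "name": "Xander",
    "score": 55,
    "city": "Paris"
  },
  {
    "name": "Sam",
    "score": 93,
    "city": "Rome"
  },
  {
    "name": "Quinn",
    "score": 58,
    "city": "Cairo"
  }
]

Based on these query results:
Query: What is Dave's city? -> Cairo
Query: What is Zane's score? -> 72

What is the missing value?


The missing value is Dave's city
From query: Dave's city = Cairo

ANSWER: Cairo


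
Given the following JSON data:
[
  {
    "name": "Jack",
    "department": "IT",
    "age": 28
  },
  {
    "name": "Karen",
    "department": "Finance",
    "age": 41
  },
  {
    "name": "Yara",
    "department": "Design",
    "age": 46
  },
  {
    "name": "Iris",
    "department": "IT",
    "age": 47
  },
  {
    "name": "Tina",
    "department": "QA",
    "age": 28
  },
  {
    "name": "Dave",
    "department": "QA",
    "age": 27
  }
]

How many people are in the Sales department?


Scanning records for department = Sales
  No matches found
Count: 0

ANSWER: 0


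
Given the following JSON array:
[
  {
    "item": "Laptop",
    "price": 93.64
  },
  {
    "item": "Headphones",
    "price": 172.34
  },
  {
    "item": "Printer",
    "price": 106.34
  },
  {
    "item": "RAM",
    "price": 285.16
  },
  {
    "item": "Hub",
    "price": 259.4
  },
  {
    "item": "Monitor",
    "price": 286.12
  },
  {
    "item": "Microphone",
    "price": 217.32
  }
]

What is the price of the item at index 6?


Array index 6 -> Microphone
price = 217.32

ANSWER: 217.32


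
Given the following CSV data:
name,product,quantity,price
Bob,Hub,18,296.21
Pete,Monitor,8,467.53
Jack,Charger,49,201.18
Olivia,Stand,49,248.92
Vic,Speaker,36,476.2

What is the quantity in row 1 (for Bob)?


Row 1: Bob
Column 'quantity' = 18

ANSWER: 18


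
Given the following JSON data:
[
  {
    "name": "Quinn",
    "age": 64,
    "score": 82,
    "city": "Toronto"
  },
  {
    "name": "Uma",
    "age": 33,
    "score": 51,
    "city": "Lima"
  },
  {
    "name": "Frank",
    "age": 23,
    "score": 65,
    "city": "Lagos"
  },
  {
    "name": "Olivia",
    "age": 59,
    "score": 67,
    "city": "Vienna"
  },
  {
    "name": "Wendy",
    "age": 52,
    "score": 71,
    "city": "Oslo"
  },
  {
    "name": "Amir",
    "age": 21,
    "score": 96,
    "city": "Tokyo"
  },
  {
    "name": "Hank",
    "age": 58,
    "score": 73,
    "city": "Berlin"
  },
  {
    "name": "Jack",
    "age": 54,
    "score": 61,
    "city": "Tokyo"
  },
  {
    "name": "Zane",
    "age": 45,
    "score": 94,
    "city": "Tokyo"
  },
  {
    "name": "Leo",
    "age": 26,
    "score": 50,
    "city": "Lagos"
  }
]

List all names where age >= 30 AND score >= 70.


Checking both conditions:
  Quinn (age=64, score=82) -> YES
  Uma (age=33, score=51) -> no
  Frank (age=23, score=65) -> no
  Olivia (age=59, score=67) -> no
  Wendy (age=52, score=71) -> YES
  Amir (age=21, score=96) -> no
  Hank (age=58, score=73) -> YES
  Jack (age=54, score=61) -> no
  Zane (age=45, score=94) -> YES
  Leo (age=26, score=50) -> no


ANSWER: Quinn, Wendy, Hank, Zane


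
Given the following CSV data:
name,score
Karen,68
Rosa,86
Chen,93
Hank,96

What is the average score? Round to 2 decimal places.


Scores: 68, 86, 93, 96
Sum = 343
Count = 4
Average = 343 / 4 = 85.75

ANSWER: 85.75


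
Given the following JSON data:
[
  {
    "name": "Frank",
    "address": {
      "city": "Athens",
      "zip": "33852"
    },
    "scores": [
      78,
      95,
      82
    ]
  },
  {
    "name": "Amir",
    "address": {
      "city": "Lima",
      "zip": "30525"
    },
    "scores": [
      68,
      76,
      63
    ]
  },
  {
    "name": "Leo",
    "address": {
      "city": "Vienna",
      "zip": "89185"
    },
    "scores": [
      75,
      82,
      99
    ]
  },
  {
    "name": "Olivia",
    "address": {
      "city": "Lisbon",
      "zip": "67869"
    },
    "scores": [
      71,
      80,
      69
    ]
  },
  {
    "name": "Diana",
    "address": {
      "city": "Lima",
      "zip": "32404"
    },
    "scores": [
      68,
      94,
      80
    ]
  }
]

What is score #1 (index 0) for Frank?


Path: records[0].scores[0]
Value: 78

ANSWER: 78


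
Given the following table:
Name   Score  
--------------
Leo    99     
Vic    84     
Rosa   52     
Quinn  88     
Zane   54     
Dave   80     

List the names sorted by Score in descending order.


Sorting by Score (descending):
  Leo: 99
  Quinn: 88
  Vic: 84
  Dave: 80
  Zane: 54
  Rosa: 52


ANSWER: Leo, Quinn, Vic, Dave, Zane, Rosa


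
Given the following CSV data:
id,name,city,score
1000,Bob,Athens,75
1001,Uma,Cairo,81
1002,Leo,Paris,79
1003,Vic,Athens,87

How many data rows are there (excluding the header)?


Counting rows (excluding header):
Header: id,name,city,score
Data rows: 4

ANSWER: 4


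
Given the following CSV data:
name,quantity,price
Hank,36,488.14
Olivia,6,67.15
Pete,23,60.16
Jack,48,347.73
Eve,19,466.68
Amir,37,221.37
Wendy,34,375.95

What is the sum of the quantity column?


Values in 'quantity' column:
  Row 1: 36
  Row 2: 6
  Row 3: 23
  Row 4: 48
  Row 5: 19
  Row 6: 37
  Row 7: 34
Sum = 36 + 6 + 23 + 48 + 19 + 37 + 34 = 203

ANSWER: 203


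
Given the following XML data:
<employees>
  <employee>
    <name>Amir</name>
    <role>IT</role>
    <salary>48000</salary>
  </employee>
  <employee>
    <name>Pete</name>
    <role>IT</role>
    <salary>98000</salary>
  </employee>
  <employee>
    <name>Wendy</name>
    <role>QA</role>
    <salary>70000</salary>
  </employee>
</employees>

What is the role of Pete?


Searching for <employee> with <name>Pete</name>
Found at position 2
<role>IT</role>

ANSWER: IT


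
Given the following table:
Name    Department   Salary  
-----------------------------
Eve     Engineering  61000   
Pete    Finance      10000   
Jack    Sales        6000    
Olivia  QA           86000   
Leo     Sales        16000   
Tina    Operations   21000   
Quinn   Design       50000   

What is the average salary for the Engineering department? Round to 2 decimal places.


Engineering department members:
  Eve: 61000
Sum = 61000
Count = 1
Average = 61000 / 1 = 61000.00

ANSWER: 61000.00


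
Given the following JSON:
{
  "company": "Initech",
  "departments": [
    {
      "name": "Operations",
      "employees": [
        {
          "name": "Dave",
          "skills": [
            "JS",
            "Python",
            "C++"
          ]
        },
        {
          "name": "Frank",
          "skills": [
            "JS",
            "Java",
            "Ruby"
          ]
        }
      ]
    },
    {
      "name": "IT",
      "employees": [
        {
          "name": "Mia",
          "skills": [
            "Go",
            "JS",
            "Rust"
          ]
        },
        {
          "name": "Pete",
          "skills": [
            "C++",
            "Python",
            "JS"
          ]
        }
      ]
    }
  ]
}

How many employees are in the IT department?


Path: departments[1].employees
Count: 2

ANSWER: 2


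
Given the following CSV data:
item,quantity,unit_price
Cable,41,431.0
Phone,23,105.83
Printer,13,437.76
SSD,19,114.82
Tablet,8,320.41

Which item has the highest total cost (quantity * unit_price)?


Computing row totals:
  Cable: 17671.0
  Phone: 2434.09
  Printer: 5690.88
  SSD: 2181.58
  Tablet: 2563.28
Maximum: Cable (17671.0)

ANSWER: Cable


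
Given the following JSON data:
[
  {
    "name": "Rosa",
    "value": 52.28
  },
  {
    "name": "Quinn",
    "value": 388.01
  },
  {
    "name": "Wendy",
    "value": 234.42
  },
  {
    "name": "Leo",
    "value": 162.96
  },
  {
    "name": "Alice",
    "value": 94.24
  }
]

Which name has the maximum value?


Comparing values:
  Rosa: 52.28
  Quinn: 388.01
  Wendy: 234.42
  Leo: 162.96
  Alice: 94.24
Maximum: Quinn (388.01)

ANSWER: Quinn


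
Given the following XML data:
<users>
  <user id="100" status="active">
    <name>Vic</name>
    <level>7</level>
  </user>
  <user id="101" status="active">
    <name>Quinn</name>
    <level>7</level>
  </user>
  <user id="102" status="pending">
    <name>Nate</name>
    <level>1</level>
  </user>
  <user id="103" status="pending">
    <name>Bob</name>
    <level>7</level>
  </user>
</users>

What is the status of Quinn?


Finding user with name = Quinn
user id="101" status="active"

ANSWER: active


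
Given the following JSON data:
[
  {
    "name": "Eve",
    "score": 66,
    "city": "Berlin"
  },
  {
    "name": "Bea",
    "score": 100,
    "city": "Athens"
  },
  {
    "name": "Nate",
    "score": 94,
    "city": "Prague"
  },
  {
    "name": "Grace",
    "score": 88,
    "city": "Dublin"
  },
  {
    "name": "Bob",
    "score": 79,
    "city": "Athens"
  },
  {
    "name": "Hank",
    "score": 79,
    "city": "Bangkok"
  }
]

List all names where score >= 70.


Filtering records where score >= 70:
  Eve (score=66) -> no
  Bea (score=100) -> YES
  Nate (score=94) -> YES
  Grace (score=88) -> YES
  Bob (score=79) -> YES
  Hank (score=79) -> YES


ANSWER: Bea, Nate, Grace, Bob, Hank


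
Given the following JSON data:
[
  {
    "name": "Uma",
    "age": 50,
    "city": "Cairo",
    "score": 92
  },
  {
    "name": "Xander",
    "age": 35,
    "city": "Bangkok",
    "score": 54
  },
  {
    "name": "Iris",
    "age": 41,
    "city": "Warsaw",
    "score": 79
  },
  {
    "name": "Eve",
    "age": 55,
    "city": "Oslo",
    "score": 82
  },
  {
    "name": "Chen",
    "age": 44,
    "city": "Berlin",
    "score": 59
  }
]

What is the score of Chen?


Looking up record where name = Chen
Record index: 4
Field 'score' = 59

ANSWER: 59


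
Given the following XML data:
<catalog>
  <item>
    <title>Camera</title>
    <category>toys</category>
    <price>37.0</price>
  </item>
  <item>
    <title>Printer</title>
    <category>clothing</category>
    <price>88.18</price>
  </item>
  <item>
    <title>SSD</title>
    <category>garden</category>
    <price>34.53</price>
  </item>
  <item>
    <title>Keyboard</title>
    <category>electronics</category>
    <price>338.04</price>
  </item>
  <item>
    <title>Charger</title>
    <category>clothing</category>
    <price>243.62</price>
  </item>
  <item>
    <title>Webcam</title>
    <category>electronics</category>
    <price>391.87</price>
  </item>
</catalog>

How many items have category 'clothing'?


Scanning <item> elements for <category>clothing</category>:
  Item 2: Printer -> MATCH
  Item 5: Charger -> MATCH
Count: 2

ANSWER: 2


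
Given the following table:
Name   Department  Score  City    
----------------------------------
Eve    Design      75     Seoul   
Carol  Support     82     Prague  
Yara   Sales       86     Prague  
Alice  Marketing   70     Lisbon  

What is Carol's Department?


Row 2: Carol
Department = Support

ANSWER: Support


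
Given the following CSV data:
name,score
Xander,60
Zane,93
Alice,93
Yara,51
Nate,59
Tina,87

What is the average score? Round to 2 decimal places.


Scores: 60, 93, 93, 51, 59, 87
Sum = 443
Count = 6
Average = 443 / 6 = 73.83

ANSWER: 73.83


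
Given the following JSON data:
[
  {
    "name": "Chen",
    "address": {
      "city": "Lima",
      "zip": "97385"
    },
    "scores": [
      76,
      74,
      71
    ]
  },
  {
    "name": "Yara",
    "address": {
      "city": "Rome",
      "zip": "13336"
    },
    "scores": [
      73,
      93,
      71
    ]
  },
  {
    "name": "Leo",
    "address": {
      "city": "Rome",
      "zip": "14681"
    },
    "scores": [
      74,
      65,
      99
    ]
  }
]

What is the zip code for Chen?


Path: records[0].address.zip
Value: 97385

ANSWER: 97385


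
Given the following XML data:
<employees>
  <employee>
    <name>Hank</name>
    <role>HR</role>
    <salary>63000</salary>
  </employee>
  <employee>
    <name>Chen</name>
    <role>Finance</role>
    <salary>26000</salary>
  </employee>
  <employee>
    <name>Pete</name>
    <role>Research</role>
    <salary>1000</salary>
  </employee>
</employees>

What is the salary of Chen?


Searching for <employee> with <name>Chen</name>
Found at position 2
<salary>26000</salary>

ANSWER: 26000


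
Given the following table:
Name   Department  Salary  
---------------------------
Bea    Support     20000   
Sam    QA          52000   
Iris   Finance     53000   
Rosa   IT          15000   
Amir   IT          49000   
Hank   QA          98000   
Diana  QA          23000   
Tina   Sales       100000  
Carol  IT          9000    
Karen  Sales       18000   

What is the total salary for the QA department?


QA department members:
  Sam: 52000
  Hank: 98000
  Diana: 23000
Total = 52000 + 98000 + 23000 = 173000

ANSWER: 173000


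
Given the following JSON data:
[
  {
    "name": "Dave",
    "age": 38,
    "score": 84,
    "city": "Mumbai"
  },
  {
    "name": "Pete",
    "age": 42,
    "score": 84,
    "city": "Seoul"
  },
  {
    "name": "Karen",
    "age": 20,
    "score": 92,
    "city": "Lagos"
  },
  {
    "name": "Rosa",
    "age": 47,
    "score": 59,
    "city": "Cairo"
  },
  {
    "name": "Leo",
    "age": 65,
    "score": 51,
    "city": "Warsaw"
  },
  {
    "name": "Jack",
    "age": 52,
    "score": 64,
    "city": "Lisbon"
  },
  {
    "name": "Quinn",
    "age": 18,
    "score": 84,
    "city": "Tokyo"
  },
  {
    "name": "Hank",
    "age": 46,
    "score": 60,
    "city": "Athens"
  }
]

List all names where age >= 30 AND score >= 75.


Checking both conditions:
  Dave (age=38, score=84) -> YES
  Pete (age=42, score=84) -> YES
  Karen (age=20, score=92) -> no
  Rosa (age=47, score=59) -> no
  Leo (age=65, score=51) -> no
  Jack (age=52, score=64) -> no
  Quinn (age=18, score=84) -> no
  Hank (age=46, score=60) -> no


ANSWER: Dave, Pete


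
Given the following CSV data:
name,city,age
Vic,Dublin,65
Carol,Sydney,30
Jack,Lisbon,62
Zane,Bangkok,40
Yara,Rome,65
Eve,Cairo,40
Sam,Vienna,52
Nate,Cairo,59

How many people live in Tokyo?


Scanning city column for 'Tokyo':
Total matches: 0

ANSWER: 0


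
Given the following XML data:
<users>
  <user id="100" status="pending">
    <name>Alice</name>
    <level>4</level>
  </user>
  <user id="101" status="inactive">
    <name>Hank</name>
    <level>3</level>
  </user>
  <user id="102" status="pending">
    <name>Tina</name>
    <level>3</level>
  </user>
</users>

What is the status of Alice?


Finding user with name = Alice
user id="100" status="pending"

ANSWER: pending


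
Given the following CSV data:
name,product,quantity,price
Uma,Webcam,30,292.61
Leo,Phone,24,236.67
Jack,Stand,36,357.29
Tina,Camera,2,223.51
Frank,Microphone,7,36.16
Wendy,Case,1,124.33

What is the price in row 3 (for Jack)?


Row 3: Jack
Column 'price' = 357.29

ANSWER: 357.29


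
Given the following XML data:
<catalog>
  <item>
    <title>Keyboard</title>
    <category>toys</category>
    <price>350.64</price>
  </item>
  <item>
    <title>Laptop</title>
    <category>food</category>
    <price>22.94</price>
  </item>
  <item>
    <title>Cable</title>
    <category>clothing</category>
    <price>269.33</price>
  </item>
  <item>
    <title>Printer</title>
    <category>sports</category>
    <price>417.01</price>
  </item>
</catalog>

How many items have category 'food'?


Scanning <item> elements for <category>food</category>:
  Item 2: Laptop -> MATCH
Count: 1

ANSWER: 1


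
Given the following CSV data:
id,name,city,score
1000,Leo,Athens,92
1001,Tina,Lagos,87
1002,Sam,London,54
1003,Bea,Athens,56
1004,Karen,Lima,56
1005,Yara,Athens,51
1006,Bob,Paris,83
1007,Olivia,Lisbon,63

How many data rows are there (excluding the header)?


Counting rows (excluding header):
Header: id,name,city,score
Data rows: 8

ANSWER: 8


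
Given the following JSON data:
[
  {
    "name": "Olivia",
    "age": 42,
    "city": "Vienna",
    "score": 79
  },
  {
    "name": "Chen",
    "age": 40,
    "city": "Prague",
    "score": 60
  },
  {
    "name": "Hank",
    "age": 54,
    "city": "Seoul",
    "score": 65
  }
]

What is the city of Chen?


Looking up record where name = Chen
Record index: 1
Field 'city' = Prague

ANSWER: Prague


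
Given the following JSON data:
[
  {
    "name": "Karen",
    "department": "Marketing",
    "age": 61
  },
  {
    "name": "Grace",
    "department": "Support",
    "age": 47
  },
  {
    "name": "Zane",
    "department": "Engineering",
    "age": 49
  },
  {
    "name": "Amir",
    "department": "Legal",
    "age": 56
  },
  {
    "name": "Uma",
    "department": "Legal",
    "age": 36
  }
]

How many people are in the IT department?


Scanning records for department = IT
  No matches found
Count: 0

ANSWER: 0


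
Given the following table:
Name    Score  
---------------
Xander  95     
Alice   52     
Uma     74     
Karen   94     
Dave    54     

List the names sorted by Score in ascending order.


Sorting by Score (ascending):
  Alice: 52
  Dave: 54
  Uma: 74
  Karen: 94
  Xander: 95


ANSWER: Alice, Dave, Uma, Karen, Xander


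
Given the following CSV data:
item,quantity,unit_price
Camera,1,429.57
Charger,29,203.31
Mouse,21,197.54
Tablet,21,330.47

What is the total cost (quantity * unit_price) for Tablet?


Row: Tablet
quantity = 21
unit_price = 330.47
total = 21 * 330.47 = 6939.87

ANSWER: 6939.87


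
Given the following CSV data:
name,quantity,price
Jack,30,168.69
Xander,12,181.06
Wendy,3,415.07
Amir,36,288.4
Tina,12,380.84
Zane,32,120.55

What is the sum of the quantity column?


Values in 'quantity' column:
  Row 1: 30
  Row 2: 12
  Row 3: 3
  Row 4: 36
  Row 5: 12
  Row 6: 32
Sum = 30 + 12 + 3 + 36 + 12 + 32 = 125

ANSWER: 125


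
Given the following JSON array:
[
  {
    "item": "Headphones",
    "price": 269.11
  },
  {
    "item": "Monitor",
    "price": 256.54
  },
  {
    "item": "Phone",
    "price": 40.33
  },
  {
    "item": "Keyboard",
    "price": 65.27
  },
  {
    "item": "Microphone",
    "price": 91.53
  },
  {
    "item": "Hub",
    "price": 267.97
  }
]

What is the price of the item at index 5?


Array index 5 -> Hub
price = 267.97

ANSWER: 267.97


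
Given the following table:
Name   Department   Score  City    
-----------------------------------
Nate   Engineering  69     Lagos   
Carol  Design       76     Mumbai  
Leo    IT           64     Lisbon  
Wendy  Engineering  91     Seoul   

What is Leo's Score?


Row 3: Leo
Score = 64

ANSWER: 64


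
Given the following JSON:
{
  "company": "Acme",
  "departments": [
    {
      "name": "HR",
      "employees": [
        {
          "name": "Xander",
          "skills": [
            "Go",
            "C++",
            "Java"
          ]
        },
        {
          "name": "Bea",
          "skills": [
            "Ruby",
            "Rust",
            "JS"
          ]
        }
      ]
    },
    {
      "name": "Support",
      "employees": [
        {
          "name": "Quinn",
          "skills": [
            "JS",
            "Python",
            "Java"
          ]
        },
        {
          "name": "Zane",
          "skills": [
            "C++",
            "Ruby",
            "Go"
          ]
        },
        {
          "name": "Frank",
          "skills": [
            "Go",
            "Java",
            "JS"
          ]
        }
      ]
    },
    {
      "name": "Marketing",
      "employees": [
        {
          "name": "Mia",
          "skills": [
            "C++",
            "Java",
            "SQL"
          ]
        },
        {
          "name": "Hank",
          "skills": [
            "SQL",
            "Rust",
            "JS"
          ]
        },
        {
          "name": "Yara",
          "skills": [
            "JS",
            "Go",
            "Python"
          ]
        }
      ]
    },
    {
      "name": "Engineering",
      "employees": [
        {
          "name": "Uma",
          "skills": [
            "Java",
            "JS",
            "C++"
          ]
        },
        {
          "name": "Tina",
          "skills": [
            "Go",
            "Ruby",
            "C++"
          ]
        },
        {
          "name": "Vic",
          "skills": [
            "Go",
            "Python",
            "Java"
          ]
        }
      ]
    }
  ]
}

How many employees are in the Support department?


Path: departments[1].employees
Count: 3

ANSWER: 3


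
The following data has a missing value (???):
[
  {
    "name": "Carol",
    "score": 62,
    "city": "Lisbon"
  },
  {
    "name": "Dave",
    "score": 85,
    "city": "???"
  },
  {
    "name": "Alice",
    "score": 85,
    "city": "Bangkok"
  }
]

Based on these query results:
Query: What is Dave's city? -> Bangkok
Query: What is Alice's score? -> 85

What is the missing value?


The missing value is Dave's city
From query: Dave's city = Bangkok

ANSWER: Bangkok


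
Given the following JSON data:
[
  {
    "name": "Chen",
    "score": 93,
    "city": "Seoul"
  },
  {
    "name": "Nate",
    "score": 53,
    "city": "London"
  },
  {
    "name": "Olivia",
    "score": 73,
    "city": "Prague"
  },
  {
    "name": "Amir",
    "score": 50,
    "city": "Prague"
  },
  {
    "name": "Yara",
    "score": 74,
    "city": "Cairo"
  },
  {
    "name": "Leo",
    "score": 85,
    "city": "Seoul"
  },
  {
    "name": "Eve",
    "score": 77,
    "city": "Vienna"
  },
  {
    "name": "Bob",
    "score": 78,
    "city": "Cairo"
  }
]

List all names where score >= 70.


Filtering records where score >= 70:
  Chen (score=93) -> YES
  Nate (score=53) -> no
  Olivia (score=73) -> YES
  Amir (score=50) -> no
  Yara (score=74) -> YES
  Leo (score=85) -> YES
  Eve (score=77) -> YES
  Bob (score=78) -> YES


ANSWER: Chen, Olivia, Yara, Leo, Eve, Bob


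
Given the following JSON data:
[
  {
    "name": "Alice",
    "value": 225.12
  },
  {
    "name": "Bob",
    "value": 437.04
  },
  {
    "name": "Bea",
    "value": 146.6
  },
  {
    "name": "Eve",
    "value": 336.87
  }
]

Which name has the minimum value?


Comparing values:
  Alice: 225.12
  Bob: 437.04
  Bea: 146.6
  Eve: 336.87
Minimum: Bea (146.6)

ANSWER: Bea


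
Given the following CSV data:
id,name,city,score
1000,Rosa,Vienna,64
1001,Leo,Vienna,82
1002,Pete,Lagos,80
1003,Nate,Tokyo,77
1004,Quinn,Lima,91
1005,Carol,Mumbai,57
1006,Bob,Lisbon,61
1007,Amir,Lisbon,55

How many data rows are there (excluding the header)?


Counting rows (excluding header):
Header: id,name,city,score
Data rows: 8

ANSWER: 8


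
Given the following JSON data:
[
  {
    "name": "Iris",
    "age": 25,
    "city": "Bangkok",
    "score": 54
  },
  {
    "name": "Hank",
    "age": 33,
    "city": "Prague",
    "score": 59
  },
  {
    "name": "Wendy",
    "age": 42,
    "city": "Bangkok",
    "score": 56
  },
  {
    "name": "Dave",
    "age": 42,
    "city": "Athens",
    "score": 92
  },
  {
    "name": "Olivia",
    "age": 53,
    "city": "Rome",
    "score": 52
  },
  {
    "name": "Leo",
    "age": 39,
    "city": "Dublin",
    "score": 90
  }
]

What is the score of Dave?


Looking up record where name = Dave
Record index: 3
Field 'score' = 92

ANSWER: 92


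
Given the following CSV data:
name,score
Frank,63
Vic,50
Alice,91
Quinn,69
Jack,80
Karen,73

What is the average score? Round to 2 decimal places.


Scores: 63, 50, 91, 69, 80, 73
Sum = 426
Count = 6
Average = 426 / 6 = 71.00

ANSWER: 71.00


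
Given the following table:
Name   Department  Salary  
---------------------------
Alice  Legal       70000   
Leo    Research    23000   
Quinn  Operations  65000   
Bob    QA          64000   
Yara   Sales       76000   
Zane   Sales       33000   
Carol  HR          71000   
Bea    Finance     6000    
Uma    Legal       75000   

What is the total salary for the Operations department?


Operations department members:
  Quinn: 65000
Total = 65000 = 65000

ANSWER: 65000


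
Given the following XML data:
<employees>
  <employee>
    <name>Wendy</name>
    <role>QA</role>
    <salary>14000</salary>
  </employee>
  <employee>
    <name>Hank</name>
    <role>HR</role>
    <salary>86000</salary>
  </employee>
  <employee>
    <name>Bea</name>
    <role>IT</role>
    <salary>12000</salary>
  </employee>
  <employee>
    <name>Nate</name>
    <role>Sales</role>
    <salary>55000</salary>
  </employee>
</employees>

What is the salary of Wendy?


Searching for <employee> with <name>Wendy</name>
Found at position 1
<salary>14000</salary>

ANSWER: 14000


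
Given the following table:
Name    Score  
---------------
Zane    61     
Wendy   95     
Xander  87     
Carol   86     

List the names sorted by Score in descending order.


Sorting by Score (descending):
  Wendy: 95
  Xander: 87
  Carol: 86
  Zane: 61


ANSWER: Wendy, Xander, Carol, Zane


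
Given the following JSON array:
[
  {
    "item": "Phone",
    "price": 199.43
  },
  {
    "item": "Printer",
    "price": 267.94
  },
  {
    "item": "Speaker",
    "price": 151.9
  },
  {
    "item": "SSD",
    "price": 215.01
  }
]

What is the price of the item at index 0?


Array index 0 -> Phone
price = 199.43

ANSWER: 199.43


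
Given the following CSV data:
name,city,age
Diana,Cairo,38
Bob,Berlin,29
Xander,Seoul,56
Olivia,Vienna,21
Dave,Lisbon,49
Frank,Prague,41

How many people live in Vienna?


Scanning city column for 'Vienna':
  Row 4: Olivia -> MATCH
Total matches: 1

ANSWER: 1


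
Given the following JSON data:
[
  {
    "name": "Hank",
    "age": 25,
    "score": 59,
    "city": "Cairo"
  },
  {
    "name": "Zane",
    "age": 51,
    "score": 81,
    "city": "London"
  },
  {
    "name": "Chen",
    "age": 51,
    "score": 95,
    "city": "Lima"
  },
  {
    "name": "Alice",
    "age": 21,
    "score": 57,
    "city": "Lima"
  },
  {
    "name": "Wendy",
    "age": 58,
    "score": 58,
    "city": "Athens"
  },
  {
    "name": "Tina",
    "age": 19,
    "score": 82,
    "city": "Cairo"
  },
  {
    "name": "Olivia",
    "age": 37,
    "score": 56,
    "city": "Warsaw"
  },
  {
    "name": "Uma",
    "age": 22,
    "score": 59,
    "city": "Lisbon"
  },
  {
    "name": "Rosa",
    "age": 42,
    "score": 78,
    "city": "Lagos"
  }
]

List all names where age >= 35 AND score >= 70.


Checking both conditions:
  Hank (age=25, score=59) -> no
  Zane (age=51, score=81) -> YES
  Chen (age=51, score=95) -> YES
  Alice (age=21, score=57) -> no
  Wendy (age=58, score=58) -> no
  Tina (age=19, score=82) -> no
  Olivia (age=37, score=56) -> no
  Uma (age=22, score=59) -> no
  Rosa (age=42, score=78) -> YES


ANSWER: Zane, Chen, Rosa


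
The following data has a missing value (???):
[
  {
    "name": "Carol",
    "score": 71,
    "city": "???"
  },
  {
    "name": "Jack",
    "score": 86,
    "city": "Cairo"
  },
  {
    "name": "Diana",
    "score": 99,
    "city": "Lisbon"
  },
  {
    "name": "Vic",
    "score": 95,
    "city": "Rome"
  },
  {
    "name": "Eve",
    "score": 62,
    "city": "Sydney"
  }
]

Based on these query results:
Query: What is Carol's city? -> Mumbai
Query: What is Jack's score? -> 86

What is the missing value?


The missing value is Carol's city
From query: Carol's city = Mumbai

ANSWER: Mumbai


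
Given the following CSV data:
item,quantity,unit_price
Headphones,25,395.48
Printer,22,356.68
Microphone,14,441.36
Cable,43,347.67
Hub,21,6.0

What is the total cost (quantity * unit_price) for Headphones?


Row: Headphones
quantity = 25
unit_price = 395.48
total = 25 * 395.48 = 9887.0

ANSWER: 9887.0


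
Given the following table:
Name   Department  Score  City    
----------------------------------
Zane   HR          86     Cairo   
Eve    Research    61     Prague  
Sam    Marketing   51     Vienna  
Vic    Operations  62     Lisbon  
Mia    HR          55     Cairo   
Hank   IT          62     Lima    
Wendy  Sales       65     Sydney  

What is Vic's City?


Row 4: Vic
City = Lisbon

ANSWER: Lisbon


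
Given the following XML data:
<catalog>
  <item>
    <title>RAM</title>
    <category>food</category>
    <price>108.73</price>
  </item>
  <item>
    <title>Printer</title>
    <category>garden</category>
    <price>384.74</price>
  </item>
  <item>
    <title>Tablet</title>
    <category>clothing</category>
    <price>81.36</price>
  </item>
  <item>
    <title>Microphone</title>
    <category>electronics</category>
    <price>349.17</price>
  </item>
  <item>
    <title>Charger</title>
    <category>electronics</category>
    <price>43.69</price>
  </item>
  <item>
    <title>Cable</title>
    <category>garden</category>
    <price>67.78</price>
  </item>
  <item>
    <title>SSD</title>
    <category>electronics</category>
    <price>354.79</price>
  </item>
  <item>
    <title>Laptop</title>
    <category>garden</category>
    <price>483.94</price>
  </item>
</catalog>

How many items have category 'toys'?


Scanning <item> elements for <category>toys</category>:
Count: 0

ANSWER: 0
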